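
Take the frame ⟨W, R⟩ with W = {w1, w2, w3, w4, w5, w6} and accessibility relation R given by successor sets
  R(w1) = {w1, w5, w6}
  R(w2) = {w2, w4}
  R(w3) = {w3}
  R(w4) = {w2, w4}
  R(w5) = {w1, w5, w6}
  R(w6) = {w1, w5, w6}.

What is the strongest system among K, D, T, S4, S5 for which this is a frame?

Serial (axiom D): yes — every world has a successor (e.g. w1 R w1).
Reflexive (axiom T): yes — every world is R-related to itself.
Transitive (axiom 4): yes — every two-step R-path is closed by a direct edge.
Euclidean (axiom 5): yes — any two successors of a common world are R-related.
So F validates K, D, T, S4, S5. The strongest is S5.

S5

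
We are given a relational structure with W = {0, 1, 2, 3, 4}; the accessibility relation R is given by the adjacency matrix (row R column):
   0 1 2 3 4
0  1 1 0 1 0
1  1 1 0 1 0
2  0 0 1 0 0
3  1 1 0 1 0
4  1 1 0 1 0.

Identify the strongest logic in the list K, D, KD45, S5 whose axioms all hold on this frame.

Serial (axiom D): yes — every world has a successor (e.g. 0 R 0).
Euclidean (axiom 5): yes — any two successors of a common world are R-related.
Transitive (axiom 4): yes — every two-step R-path is closed by a direct edge.
Reflexive (axiom T): no — 4 is not related to itself.
So F validates K, D, KD45; S5 would additionally require R to be reflexive. The strongest is KD45.

KD45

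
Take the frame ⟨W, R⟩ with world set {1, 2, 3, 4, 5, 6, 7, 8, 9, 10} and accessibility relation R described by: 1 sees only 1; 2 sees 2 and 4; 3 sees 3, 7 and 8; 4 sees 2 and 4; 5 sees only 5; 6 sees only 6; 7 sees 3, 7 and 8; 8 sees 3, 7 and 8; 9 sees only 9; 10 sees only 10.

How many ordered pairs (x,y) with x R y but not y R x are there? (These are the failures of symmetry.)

R is symmetric; there are no such tuples.

0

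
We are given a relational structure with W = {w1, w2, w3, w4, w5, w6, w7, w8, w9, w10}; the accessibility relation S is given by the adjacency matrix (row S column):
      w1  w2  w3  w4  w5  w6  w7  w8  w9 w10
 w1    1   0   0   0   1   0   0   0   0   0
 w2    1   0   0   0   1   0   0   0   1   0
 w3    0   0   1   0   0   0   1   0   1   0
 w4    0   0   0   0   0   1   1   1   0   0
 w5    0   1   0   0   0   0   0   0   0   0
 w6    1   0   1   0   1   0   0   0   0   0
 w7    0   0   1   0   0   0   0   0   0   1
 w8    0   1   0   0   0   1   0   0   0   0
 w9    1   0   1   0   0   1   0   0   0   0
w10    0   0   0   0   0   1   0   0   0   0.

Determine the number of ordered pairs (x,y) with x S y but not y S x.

Enumerating: (w1,w5), (w10,w6), (w2,w1), (w2,w9), (w4,w6), (w4,w7), (w4,w8), (w6,w1), (w6,w3), (w6,w5), (w7,w10), (w8,w2), (w8,w6), (w9,w1), (w9,w6).

15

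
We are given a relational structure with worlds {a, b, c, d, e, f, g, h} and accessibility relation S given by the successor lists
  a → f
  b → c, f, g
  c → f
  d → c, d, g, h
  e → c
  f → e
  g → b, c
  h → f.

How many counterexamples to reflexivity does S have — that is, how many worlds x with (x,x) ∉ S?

7

Enumerating: a, b, c, e, f, g, h.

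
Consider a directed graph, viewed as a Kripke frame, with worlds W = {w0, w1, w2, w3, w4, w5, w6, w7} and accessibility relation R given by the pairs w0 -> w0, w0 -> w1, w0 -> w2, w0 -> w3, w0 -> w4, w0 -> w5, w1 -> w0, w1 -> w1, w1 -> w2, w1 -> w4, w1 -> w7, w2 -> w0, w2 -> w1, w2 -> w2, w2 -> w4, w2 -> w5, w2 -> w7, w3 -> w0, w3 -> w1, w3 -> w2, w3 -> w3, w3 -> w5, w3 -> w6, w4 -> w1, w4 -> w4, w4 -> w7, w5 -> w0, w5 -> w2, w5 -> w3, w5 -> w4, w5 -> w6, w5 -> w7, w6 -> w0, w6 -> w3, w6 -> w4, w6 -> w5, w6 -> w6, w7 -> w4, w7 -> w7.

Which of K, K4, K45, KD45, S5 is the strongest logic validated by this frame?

Transitive (axiom 4): no — w0 R w1 and w1 R w7, but not w0 R w7.
Euclidean (axiom 5): no — w0 R w1 and w0 R w3, but not w1 R w3.
Serial (axiom D): yes — every world has a successor (e.g. w0 R w0).
Reflexive (axiom T): no — w5 is not related to itself.
So F validates K; K4 would additionally require R to be transitive. The strongest is K.

K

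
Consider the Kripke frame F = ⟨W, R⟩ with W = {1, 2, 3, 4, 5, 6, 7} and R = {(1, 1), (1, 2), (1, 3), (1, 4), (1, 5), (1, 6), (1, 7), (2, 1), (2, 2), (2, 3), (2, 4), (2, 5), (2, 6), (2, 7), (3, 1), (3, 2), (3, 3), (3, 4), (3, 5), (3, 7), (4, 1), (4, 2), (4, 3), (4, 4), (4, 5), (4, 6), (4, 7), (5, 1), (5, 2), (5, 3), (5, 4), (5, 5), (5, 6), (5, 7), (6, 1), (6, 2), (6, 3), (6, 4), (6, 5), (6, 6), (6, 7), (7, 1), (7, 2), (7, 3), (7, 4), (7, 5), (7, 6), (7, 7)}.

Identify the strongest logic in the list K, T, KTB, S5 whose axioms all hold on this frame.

T

Reflexive (axiom T): yes — every world is R-related to itself.
Symmetric (axiom B): no — 6 R 3 but not 3 R 6.
Euclidean (axiom 5): no — 1 R 3 and 1 R 6, but not 3 R 6.
So F validates K, T; KTB would additionally require R to be symmetric. The strongest is T.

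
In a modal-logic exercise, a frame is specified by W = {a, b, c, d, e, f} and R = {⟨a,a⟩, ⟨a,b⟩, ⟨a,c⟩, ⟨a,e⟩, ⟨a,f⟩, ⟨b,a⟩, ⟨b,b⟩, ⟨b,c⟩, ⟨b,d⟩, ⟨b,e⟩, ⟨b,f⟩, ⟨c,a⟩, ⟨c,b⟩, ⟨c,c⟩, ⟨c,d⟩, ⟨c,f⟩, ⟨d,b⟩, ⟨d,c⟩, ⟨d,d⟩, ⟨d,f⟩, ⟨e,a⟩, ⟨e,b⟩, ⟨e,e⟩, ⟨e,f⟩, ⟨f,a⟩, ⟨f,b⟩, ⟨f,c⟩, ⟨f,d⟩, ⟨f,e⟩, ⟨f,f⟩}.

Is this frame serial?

Serial: yes — every world has a successor (e.g. a R a).

Yes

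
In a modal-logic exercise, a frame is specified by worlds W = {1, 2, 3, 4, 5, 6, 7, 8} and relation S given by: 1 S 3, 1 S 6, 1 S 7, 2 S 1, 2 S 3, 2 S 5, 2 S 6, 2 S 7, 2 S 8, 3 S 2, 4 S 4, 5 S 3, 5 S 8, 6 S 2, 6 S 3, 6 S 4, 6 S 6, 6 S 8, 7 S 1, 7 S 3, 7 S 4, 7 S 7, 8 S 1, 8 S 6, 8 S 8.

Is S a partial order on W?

Reflexive: no — 1 is not related to itself.
Transitive: no — 1 S 3 and 3 S 2, but not 1 S 2.
Antisymmetric: no — 1 S 7 and 7 S 1 with 1 ≠ 7.
So S is not a partial order.

No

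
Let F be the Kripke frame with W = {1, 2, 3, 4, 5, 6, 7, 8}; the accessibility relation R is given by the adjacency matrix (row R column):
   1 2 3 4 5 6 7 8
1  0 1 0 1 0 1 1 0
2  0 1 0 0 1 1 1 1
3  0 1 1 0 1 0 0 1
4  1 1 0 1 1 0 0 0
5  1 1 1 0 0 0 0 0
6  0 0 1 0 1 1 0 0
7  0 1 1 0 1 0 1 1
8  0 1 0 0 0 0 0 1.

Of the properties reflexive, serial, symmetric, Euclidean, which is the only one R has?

serial

Reflexive: no — 1 is not related to itself.
Serial: yes — every world has a successor (e.g. 1 R 2).
Symmetric: no — 1 R 2 but not 2 R 1.
Euclidean: no — 1 R 2 and 1 R 4, but not 2 R 4.
Only serial holds.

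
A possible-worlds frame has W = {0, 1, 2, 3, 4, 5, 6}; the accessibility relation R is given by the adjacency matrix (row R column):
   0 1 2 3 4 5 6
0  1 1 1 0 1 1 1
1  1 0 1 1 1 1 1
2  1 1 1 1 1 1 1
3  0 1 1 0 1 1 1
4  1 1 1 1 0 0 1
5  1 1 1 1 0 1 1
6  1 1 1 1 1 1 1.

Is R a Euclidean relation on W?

Euclidean: no — 0 R 4 and 0 R 5, but not 4 R 5.

No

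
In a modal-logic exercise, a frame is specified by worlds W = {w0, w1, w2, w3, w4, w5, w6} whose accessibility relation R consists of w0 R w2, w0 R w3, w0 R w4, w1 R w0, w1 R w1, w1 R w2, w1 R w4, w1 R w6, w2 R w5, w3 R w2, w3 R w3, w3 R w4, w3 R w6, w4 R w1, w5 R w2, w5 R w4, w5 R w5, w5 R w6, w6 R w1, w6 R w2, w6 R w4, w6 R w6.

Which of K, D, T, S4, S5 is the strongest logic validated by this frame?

D

Serial (axiom D): yes — every world has a successor (e.g. w0 R w2).
Reflexive (axiom T): no — w0 is not related to itself.
Transitive (axiom 4): no — w0 R w2 and w2 R w5, but not w0 R w5.
Euclidean (axiom 5): no — w0 R w2 and w0 R w3, but not w2 R w3.
So F validates K, D; T would additionally require R to be reflexive. The strongest is D.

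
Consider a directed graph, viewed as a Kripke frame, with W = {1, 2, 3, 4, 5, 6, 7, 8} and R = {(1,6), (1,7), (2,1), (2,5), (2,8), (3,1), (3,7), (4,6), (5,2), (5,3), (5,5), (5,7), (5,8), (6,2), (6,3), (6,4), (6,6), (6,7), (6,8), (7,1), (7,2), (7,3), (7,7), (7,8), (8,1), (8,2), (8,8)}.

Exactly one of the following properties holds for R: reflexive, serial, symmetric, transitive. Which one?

serial

Reflexive: no — 1 is not related to itself.
Serial: yes — every world has a successor (e.g. 1 R 6).
Symmetric: no — 1 R 6 but not 6 R 1.
Transitive: no — 1 R 6 and 6 R 2, but not 1 R 2.
Only serial holds.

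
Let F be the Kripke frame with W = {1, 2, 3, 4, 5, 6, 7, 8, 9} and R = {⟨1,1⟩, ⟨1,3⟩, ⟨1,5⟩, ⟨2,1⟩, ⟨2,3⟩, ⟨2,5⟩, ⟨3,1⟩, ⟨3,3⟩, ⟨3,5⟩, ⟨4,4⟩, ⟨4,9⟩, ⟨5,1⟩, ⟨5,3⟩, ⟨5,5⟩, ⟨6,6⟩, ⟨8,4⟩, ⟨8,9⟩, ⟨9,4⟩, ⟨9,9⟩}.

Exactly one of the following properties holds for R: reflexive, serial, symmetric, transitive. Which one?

transitive

Reflexive: no — 2 is not related to itself.
Serial: no — 7 has no R-successor.
Symmetric: no — 2 R 1 but not 1 R 2.
Transitive: yes — every two-step R-path is closed by a direct edge.
Only transitive holds.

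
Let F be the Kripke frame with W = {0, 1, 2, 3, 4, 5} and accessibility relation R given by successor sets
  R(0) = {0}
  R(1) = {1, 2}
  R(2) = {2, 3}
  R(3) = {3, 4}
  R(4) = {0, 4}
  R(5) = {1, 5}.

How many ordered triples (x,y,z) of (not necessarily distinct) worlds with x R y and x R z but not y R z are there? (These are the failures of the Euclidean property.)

5

Enumerating: (1,2,1), (2,3,2), (3,4,3), (4,0,4), (5,1,5).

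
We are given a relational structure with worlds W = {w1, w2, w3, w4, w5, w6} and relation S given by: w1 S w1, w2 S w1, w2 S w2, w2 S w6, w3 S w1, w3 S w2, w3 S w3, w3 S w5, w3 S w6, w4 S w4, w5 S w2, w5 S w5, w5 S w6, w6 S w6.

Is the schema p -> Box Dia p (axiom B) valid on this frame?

The schema B characterises exactly the symmetric frames.
Symmetric: no — w2 S w1 but not w1 S w2.

No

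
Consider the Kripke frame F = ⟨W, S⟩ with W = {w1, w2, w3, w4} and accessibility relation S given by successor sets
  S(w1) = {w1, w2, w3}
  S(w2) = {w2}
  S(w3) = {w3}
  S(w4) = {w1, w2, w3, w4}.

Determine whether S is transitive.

Transitive: yes — every two-step S-path is closed by a direct edge.

Yes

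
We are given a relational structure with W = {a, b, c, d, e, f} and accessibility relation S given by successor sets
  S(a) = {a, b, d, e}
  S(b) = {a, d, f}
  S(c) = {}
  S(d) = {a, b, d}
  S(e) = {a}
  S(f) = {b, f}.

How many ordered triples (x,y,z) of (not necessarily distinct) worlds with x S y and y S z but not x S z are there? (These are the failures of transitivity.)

Enumerating: (a,b,f), (b,a,b), (b,a,e), (b,d,b), (b,f,b), (d,a,e), (d,b,f), (e,a,b), (e,a,d), (e,a,e), (f,b,a), (f,b,d).

12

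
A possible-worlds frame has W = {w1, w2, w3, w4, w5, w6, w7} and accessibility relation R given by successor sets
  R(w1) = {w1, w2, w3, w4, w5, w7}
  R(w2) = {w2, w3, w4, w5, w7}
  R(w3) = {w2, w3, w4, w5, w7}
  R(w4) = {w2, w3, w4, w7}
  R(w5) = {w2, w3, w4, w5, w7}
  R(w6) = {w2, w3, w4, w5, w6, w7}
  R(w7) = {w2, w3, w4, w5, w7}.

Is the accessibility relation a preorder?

Reflexive: yes — every world is R-related to itself.
Transitive: no — w4 R w2 and w2 R w5, but not w4 R w5.
So R is not a preorder.

No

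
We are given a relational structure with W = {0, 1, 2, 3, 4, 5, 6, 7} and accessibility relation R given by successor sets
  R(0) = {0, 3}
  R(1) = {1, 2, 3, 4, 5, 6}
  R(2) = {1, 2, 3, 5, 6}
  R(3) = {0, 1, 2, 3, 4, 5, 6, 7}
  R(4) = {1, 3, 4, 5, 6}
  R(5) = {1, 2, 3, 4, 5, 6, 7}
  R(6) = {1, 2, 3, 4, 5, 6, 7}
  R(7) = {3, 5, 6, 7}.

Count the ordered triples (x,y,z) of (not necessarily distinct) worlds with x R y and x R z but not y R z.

38

Enumerating: (1,2,4), (1,4,2), (3,0,1), (3,0,2), (3,0,4), (3,0,5), (3,0,6), (3,0,7), (3,1,0), (3,1,7), (3,2,0), (3,2,4), … and 26 more.
Total: 38.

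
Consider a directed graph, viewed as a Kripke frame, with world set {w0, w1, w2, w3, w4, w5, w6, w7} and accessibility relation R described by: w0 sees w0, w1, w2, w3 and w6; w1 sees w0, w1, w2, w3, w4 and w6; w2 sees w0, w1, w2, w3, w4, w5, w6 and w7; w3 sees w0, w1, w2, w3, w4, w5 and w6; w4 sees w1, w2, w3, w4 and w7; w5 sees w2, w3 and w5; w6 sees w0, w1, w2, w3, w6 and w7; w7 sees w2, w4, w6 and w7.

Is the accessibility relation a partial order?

No

Reflexive: yes — every world is R-related to itself.
Transitive: no — w0 R w1 and w1 R w4, but not w0 R w4.
Antisymmetric: no — w0 R w1 and w1 R w0 with w0 ≠ w1.
So R is not a partial order.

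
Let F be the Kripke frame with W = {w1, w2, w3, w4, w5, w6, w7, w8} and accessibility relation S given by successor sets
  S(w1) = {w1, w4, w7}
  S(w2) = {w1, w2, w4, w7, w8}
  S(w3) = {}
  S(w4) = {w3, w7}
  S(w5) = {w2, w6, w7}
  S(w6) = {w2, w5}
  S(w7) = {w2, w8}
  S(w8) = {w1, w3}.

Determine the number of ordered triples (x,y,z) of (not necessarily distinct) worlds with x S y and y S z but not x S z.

Enumerating: (w1,w4,w3), (w1,w7,w2), (w1,w7,w8), (w2,w4,w3), (w2,w8,w3), (w4,w7,w2), (w4,w7,w8), (w5,w2,w1), (w5,w2,w4), (w5,w2,w8), (w5,w6,w5), (w5,w7,w8), … and 13 more.
Total: 25.

25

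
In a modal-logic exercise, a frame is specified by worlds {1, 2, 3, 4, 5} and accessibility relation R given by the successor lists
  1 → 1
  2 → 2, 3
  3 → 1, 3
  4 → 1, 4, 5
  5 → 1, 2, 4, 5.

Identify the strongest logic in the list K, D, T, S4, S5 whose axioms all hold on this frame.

Serial (axiom D): yes — every world has a successor (e.g. 1 R 1).
Reflexive (axiom T): yes — every world is R-related to itself.
Transitive (axiom 4): no — 2 R 3 and 3 R 1, but not 2 R 1.
Euclidean (axiom 5): no — 4 R 1 and 4 R 5, but not 1 R 5.
So F validates K, D, T; S4 would additionally require R to be transitive. The strongest is T.

T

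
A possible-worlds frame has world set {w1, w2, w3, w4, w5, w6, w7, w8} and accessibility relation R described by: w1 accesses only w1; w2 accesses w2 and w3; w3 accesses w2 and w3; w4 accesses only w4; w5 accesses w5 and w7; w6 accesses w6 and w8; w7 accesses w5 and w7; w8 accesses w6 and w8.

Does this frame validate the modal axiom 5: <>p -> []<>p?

By correspondence theory, 5 is valid on a frame iff R is Euclidean.
Euclidean: yes — any two successors of a common world are R-related.

Yes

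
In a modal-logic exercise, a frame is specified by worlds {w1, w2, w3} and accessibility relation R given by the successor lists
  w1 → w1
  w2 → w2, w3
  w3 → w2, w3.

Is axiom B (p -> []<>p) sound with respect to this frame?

By correspondence theory, B is valid on a frame iff R is symmetric.
Symmetric: yes — every pair in R has its reverse in R.

Yes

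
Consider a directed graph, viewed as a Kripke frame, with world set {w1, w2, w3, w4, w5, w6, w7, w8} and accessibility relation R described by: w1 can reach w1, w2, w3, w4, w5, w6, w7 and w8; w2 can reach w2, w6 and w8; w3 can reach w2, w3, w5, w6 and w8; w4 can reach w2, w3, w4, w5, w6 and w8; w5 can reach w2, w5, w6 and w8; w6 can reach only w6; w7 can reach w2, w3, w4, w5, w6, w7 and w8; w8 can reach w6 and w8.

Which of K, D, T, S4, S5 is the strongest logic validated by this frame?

S4

Serial (axiom D): yes — every world has a successor (e.g. w1 R w1).
Reflexive (axiom T): yes — every world is R-related to itself.
Transitive (axiom 4): yes — every two-step R-path is closed by a direct edge.
Euclidean (axiom 5): no — w1 R w2 and w1 R w3, but not w2 R w3.
So F validates K, D, T, S4; S5 would additionally require R to be Euclidean. The strongest is S4.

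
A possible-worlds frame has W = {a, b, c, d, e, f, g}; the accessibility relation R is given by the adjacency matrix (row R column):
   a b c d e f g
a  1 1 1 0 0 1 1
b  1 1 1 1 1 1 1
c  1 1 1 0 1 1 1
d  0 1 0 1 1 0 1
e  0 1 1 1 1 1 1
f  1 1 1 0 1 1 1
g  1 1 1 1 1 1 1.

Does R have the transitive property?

No

Transitive: no — a R b and b R d, but not a R d.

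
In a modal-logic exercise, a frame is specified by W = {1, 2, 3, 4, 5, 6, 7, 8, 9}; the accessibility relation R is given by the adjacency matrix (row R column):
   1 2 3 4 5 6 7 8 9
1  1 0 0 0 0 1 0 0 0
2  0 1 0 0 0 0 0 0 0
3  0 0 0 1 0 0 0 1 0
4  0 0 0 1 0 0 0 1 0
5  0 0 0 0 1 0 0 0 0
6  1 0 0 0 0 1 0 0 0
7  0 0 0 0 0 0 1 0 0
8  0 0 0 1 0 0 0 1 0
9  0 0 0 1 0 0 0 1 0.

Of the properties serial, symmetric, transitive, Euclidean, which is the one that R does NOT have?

Serial: yes — every world has a successor (e.g. 1 R 1).
Symmetric: no — 3 R 4 but not 4 R 3.
Transitive: yes — every two-step R-path is closed by a direct edge.
Euclidean: yes — any two successors of a common world are R-related.
Only symmetric fails.

symmetric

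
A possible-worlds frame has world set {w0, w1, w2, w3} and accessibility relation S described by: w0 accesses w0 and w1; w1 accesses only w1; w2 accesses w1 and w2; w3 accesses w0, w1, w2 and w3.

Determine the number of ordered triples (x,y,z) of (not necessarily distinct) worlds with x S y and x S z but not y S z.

9

Enumerating: (w0,w1,w0), (w2,w1,w2), (w3,w0,w2), (w3,w0,w3), (w3,w1,w0), (w3,w1,w2), (w3,w1,w3), (w3,w2,w0), (w3,w2,w3).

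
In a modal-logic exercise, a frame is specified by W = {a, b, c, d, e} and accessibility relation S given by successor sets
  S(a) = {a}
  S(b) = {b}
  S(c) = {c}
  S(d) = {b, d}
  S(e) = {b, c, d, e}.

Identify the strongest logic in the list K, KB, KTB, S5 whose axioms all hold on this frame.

Symmetric (axiom B): no — d S b but not b S d.
Reflexive (axiom T): yes — every world is S-related to itself.
Euclidean (axiom 5): no — e S b and e S c, but not b S c.
So F validates K; KB would additionally require S to be symmetric. The strongest is K.

K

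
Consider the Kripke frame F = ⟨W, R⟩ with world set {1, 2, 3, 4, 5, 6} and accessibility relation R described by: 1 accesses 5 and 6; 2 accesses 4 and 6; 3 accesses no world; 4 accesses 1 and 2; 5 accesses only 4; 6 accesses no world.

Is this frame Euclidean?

No

Euclidean: no — 1 R 5 and 1 R 6, but not 5 R 6.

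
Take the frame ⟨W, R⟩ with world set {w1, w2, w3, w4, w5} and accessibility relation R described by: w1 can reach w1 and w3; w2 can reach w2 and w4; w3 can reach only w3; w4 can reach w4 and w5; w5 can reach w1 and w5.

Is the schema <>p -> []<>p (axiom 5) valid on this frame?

Axiom 5 corresponds to the accessibility relation being Euclidean.
Euclidean: no — w1 R w3 and w1 R w1, but not w3 R w1.

No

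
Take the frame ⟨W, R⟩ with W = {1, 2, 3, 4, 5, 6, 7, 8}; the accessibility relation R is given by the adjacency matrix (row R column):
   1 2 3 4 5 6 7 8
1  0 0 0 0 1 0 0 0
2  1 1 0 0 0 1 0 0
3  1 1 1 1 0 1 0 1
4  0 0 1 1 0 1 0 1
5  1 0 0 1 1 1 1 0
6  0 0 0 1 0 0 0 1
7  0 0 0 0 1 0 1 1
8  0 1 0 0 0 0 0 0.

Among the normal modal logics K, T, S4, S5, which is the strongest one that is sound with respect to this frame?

Reflexive (axiom T): no — 1 is not related to itself.
Transitive (axiom 4): no — 1 R 5 and 5 R 4, but not 1 R 4.
Euclidean (axiom 5): no — 2 R 1 and 2 R 6, but not 1 R 6.
So F validates K; T would additionally require R to be reflexive. The strongest is K.

K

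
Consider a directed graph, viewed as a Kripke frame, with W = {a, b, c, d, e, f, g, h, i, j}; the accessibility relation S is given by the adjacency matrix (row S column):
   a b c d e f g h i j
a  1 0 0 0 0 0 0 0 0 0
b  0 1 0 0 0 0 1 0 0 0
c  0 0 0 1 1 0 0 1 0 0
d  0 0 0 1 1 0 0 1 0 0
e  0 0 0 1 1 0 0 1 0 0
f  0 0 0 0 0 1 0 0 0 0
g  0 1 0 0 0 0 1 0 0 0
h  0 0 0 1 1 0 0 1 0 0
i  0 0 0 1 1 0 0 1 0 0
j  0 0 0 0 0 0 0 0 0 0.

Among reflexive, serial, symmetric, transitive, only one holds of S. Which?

Reflexive: no — c is not related to itself.
Serial: no — j has no S-successor.
Symmetric: no — c S d but not d S c.
Transitive: yes — every two-step S-path is closed by a direct edge.
Only transitive holds.

transitive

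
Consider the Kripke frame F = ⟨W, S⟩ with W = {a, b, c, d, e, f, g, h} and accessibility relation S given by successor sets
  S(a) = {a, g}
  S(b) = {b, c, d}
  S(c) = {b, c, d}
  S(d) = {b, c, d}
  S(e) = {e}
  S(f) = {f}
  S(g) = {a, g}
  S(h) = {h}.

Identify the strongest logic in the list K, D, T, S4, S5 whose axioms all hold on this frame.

S5

Serial (axiom D): yes — every world has a successor (e.g. a S a).
Reflexive (axiom T): yes — every world is S-related to itself.
Transitive (axiom 4): yes — every two-step S-path is closed by a direct edge.
Euclidean (axiom 5): yes — any two successors of a common world are S-related.
So F validates K, D, T, S4, S5. The strongest is S5.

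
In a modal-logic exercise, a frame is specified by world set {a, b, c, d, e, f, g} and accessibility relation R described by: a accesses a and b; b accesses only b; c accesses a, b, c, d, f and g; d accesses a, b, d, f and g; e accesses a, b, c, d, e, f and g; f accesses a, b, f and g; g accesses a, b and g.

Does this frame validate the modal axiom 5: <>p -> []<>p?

By correspondence theory, 5 is valid on a frame iff R is Euclidean.
Euclidean: no — c R a and c R d, but not a R d.

No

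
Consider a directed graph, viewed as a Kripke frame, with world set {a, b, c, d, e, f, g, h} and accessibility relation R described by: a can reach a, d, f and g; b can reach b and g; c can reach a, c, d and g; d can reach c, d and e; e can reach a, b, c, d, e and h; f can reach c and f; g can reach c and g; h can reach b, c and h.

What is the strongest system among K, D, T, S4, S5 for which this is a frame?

T

Serial (axiom D): yes — every world has a successor (e.g. a R a).
Reflexive (axiom T): yes — every world is R-related to itself.
Transitive (axiom 4): no — a R d and d R c, but not a R c.
Euclidean (axiom 5): no — a R d and a R f, but not d R f.
So F validates K, D, T; S4 would additionally require R to be transitive. The strongest is T.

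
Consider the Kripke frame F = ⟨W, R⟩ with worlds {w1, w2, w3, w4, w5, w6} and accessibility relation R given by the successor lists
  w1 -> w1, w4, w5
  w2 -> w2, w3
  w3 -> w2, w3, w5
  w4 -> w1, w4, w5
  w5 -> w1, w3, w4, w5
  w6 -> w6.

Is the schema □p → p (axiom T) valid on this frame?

Yes

The schema T characterises exactly the reflexive frames.
Reflexive: yes — every world is R-related to itself.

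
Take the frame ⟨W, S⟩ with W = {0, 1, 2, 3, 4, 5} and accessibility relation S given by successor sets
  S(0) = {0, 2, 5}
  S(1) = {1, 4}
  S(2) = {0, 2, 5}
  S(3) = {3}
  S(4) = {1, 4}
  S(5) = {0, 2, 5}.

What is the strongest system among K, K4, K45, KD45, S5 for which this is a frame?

Transitive (axiom 4): yes — every two-step S-path is closed by a direct edge.
Euclidean (axiom 5): yes — any two successors of a common world are S-related.
Serial (axiom D): yes — every world has a successor (e.g. 0 S 0).
Reflexive (axiom T): yes — every world is S-related to itself.
So F validates K, K4, K45, KD45, S5. The strongest is S5.

S5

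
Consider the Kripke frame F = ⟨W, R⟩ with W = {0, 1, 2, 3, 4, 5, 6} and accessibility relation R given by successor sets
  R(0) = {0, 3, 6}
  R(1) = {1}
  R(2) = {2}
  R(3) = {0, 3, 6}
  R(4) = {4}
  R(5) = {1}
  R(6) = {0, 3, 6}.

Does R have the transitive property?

Yes

Transitive: yes — every two-step R-path is closed by a direct edge.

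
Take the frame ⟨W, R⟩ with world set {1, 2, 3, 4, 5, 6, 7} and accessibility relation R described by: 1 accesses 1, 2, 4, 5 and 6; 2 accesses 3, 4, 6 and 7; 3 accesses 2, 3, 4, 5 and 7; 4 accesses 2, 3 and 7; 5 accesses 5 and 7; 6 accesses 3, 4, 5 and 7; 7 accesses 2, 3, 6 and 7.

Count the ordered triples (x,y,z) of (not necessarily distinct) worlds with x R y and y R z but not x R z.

31

Enumerating: (1,2,3), (1,2,7), (1,4,3), (1,4,7), (1,5,7), (1,6,3), (1,6,7), (2,3,2), (2,3,5), (2,4,2), (2,6,5), (2,7,2), … and 19 more.
Total: 31.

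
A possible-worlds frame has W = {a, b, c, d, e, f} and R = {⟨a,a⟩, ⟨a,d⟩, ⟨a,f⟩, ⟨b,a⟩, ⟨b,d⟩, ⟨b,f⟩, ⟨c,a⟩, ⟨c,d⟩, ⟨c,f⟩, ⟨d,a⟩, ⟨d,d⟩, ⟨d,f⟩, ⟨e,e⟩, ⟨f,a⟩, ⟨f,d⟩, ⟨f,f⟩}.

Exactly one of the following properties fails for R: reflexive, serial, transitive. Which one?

reflexive

Reflexive: no — b is not related to itself.
Serial: yes — every world has a successor (e.g. a R a).
Transitive: yes — every two-step R-path is closed by a direct edge.
Only reflexive fails.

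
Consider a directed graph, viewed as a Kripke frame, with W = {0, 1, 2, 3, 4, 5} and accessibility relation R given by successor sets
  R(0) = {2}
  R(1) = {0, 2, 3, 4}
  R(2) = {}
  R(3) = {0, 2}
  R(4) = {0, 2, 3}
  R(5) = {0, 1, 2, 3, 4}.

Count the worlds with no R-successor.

1

Enumerating: 2.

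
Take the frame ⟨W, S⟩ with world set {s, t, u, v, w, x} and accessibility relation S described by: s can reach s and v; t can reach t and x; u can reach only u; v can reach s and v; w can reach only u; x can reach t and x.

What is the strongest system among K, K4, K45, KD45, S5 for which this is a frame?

KD45

Transitive (axiom 4): yes — every two-step S-path is closed by a direct edge.
Euclidean (axiom 5): yes — any two successors of a common world are S-related.
Serial (axiom D): yes — every world has a successor (e.g. s S s).
Reflexive (axiom T): no — w is not related to itself.
So F validates K, K4, K45, KD45; S5 would additionally require S to be reflexive. The strongest is KD45.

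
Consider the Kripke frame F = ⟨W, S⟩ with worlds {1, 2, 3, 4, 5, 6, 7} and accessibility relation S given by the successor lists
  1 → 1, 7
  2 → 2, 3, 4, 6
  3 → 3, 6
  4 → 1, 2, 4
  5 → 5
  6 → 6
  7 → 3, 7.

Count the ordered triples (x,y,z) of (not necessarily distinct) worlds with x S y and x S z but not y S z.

13

Enumerating: (1,7,1), (2,3,2), (2,3,4), (2,4,3), (2,4,6), (2,6,2), (2,6,3), (2,6,4), (3,6,3), (4,1,2), (4,1,4), (4,2,1), (7,3,7).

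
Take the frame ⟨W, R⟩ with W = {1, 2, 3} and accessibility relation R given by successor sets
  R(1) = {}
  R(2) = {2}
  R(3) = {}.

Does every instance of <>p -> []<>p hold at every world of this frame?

Yes

By correspondence theory, 5 is valid on a frame iff R is Euclidean.
Euclidean: yes — any two successors of a common world are R-related.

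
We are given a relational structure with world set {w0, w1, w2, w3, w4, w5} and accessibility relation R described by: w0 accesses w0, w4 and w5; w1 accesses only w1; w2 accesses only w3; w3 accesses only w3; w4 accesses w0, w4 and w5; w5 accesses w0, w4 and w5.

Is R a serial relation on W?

Serial: yes — every world has a successor (e.g. w0 R w0).

Yes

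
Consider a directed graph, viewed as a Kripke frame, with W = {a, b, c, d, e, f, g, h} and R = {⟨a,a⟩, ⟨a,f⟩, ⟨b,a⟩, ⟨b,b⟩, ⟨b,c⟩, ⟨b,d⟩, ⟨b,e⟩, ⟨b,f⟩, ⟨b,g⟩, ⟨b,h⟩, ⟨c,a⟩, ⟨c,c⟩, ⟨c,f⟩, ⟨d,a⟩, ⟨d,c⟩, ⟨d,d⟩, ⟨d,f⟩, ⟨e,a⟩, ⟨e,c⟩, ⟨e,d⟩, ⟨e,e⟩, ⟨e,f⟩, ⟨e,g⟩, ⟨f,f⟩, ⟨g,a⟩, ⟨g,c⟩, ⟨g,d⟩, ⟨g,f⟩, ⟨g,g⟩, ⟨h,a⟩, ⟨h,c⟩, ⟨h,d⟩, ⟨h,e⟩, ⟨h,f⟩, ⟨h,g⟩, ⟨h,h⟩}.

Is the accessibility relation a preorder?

Reflexive: yes — every world is R-related to itself.
Transitive: yes — every two-step R-path is closed by a direct edge.
So R is a preorder.

Yes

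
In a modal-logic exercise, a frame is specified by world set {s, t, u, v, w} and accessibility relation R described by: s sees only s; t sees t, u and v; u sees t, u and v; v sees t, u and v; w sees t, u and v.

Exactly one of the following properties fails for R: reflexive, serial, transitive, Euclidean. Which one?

Reflexive: no — w is not related to itself.
Serial: yes — every world has a successor (e.g. s R s).
Transitive: yes — every two-step R-path is closed by a direct edge.
Euclidean: yes — any two successors of a common world are R-related.
Only reflexive fails.

reflexive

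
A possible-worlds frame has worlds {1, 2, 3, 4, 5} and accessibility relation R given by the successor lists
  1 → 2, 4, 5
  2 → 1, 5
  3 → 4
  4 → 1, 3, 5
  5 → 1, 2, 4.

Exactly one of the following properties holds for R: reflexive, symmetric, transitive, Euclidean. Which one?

Reflexive: no — 1 is not related to itself.
Symmetric: yes — every pair in R has its reverse in R.
Transitive: no — 1 R 4 and 4 R 3, but not 1 R 3.
Euclidean: no — 1 R 2 and 1 R 4, but not 2 R 4.
Only symmetric holds.

symmetric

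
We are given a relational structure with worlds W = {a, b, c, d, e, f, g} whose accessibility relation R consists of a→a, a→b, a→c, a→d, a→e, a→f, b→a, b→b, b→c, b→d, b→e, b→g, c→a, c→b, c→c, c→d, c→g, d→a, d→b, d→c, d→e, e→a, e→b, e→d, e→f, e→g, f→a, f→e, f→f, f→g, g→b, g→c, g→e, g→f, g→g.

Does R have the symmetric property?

Symmetric: yes — every pair in R has its reverse in R.

Yes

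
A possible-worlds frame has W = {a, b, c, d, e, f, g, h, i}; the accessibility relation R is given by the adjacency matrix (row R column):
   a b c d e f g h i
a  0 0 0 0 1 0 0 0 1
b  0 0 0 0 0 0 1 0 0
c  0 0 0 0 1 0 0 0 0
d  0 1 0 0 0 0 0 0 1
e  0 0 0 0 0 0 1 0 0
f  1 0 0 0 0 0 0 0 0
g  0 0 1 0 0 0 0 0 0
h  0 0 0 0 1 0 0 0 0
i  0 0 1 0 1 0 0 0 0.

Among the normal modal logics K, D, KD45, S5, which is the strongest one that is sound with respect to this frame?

Serial (axiom D): yes — every world has a successor (e.g. a R e).
Euclidean (axiom 5): no — a R e and a R i, but not e R i.
Transitive (axiom 4): no — a R e and e R g, but not a R g.
Reflexive (axiom T): no — a is not related to itself.
So F validates K, D; KD45 would additionally require R to be Euclidean and transitive. The strongest is D.

D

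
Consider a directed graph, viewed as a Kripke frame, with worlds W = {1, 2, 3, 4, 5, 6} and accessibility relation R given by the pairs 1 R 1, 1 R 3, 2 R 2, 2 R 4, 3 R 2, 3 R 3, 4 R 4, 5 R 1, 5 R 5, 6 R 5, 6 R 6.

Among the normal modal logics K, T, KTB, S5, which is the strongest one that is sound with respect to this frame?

T

Reflexive (axiom T): yes — every world is R-related to itself.
Symmetric (axiom B): no — 1 R 3 but not 3 R 1.
Euclidean (axiom 5): no — 1 R 3 and 1 R 1, but not 3 R 1.
So F validates K, T; KTB would additionally require R to be symmetric. The strongest is T.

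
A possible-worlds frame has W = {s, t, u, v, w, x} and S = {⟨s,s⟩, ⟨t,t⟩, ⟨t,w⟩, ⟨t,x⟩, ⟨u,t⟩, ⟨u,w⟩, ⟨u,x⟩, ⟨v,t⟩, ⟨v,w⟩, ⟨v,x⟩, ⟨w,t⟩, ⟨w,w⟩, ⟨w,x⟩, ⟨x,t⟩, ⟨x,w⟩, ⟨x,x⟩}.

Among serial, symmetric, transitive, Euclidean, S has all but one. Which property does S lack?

symmetric

Serial: yes — every world has a successor (e.g. s S s).
Symmetric: no — u S t but not t S u.
Transitive: yes — every two-step S-path is closed by a direct edge.
Euclidean: yes — any two successors of a common world are S-related.
Only symmetric fails.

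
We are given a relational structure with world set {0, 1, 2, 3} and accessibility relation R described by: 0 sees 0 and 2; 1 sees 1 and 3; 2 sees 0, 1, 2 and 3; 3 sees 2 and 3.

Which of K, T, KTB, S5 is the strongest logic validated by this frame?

T

Reflexive (axiom T): yes — every world is R-related to itself.
Symmetric (axiom B): no — 1 R 3 but not 3 R 1.
Euclidean (axiom 5): no — 2 R 0 and 2 R 1, but not 0 R 1.
So F validates K, T; KTB would additionally require R to be symmetric. The strongest is T.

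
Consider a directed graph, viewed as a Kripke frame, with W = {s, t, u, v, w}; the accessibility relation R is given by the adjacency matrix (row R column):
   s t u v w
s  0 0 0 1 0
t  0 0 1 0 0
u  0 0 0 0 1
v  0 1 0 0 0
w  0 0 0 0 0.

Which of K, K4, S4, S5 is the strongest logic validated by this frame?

K

Transitive (axiom 4): no — s R v and v R t, but not s R t.
Reflexive (axiom T): no — s is not related to itself.
Euclidean (axiom 5): no — s R v and s R v, but not v R v.
So F validates K; K4 would additionally require R to be transitive. The strongest is K.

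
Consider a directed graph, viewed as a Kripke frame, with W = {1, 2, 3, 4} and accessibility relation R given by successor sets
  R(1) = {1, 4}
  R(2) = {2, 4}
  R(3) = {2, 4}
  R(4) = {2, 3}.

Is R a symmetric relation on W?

Symmetric: no — 1 R 4 but not 4 R 1.

No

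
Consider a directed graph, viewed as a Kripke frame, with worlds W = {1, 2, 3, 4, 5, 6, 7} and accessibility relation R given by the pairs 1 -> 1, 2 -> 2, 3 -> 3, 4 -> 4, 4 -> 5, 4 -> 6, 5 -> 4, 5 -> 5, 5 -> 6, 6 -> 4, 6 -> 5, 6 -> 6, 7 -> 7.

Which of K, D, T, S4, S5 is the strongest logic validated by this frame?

Serial (axiom D): yes — every world has a successor (e.g. 1 R 1).
Reflexive (axiom T): yes — every world is R-related to itself.
Transitive (axiom 4): yes — every two-step R-path is closed by a direct edge.
Euclidean (axiom 5): yes — any two successors of a common world are R-related.
So F validates K, D, T, S4, S5. The strongest is S5.

S5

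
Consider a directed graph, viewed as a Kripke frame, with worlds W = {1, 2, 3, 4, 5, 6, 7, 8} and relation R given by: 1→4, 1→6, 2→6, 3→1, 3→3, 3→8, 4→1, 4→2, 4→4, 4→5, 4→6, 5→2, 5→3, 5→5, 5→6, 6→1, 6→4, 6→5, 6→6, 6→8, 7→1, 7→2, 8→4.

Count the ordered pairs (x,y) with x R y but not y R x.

11

Enumerating: (2,6), (3,1), (3,8), (4,2), (4,5), (5,2), (5,3), (6,8), (7,1), (7,2), (8,4).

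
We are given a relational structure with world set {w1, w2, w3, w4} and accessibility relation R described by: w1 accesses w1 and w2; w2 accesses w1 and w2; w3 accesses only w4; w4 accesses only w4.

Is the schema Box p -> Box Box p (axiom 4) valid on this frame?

The schema 4 characterises exactly the transitive frames.
Transitive: yes — every two-step R-path is closed by a direct edge.

Yes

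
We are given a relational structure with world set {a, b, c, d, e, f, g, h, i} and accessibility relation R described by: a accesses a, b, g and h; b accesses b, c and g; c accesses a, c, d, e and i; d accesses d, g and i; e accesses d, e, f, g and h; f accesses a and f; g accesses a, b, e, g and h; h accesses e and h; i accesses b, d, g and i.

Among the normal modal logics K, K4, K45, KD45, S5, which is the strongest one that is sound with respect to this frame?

K

Transitive (axiom 4): no — a R b and b R c, but not a R c.
Euclidean (axiom 5): no — a R b and a R h, but not b R h.
Serial (axiom D): yes — every world has a successor (e.g. a R a).
Reflexive (axiom T): yes — every world is R-related to itself.
So F validates K; K4 would additionally require R to be transitive. The strongest is K.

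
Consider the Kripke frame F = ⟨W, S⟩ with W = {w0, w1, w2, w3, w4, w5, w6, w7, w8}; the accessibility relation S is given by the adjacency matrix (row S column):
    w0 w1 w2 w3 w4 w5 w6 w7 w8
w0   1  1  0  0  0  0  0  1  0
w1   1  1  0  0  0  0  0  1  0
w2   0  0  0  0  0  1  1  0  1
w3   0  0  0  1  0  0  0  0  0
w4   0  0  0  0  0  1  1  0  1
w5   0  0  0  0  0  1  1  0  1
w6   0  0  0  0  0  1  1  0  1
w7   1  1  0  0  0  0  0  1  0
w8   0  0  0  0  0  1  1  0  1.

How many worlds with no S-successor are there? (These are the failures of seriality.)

0

S is serial; there are no such worlds.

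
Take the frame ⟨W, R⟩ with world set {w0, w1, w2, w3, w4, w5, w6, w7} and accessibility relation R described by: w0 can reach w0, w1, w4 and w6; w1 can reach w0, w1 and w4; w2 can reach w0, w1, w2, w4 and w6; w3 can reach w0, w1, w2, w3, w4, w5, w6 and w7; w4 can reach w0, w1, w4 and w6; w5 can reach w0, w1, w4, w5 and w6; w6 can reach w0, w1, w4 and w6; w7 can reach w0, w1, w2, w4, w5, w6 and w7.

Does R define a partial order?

Reflexive: yes — every world is R-related to itself.
Transitive: no — w1 R w0 and w0 R w6, but not w1 R w6.
Antisymmetric: no — w0 R w1 and w1 R w0 with w0 ≠ w1.
So R is not a partial order.

No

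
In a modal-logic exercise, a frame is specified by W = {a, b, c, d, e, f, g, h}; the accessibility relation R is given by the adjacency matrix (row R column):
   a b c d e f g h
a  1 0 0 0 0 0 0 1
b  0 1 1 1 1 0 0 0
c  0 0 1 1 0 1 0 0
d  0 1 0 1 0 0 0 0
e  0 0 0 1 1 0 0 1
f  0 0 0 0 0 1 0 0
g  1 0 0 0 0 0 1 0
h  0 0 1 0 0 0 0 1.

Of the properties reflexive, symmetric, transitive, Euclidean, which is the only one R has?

Reflexive: yes — every world is R-related to itself.
Symmetric: no — a R h but not h R a.
Transitive: no — a R h and h R c, but not a R c.
Euclidean: no — b R c and b R e, but not c R e.
Only reflexive holds.

reflexive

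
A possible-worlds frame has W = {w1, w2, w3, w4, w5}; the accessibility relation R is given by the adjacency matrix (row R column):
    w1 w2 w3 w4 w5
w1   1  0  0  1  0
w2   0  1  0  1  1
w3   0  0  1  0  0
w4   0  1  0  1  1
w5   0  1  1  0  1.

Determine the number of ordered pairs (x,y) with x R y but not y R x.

3

Enumerating: (w1,w4), (w4,w5), (w5,w3).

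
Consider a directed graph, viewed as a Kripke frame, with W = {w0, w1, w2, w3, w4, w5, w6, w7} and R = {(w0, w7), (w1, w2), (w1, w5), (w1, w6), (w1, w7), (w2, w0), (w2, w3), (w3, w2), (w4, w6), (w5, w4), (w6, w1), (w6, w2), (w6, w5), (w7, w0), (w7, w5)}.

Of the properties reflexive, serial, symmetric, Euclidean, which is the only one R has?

serial

Reflexive: no — w0 is not related to itself.
Serial: yes — every world has a successor (e.g. w0 R w7).
Symmetric: no — w1 R w2 but not w2 R w1.
Euclidean: no — w1 R w2 and w1 R w5, but not w2 R w5.
Only serial holds.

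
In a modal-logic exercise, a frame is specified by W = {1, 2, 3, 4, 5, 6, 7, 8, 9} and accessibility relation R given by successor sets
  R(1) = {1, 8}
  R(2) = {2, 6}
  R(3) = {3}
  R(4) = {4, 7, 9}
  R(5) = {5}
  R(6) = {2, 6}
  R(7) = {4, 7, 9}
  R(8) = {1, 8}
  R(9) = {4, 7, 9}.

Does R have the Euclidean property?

Euclidean: yes — any two successors of a common world are R-related.

Yes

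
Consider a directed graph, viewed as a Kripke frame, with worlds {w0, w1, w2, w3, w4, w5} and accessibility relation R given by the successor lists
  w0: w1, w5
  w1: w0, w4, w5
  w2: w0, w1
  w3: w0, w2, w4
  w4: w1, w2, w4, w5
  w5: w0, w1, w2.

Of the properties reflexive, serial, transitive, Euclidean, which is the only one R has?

Reflexive: no — w0 is not related to itself.
Serial: yes — every world has a successor (e.g. w0 R w1).
Transitive: no — w0 R w1 and w1 R w4, but not w0 R w4.
Euclidean: no — w1 R w0 and w1 R w4, but not w0 R w4.
Only serial holds.

serial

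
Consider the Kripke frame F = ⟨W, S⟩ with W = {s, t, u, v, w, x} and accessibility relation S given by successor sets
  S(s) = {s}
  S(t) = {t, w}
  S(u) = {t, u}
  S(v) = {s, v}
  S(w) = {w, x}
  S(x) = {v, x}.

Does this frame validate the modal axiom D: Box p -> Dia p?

Axiom D corresponds to the accessibility relation being serial.
Serial: yes — every world has a successor (e.g. s S s).

Yes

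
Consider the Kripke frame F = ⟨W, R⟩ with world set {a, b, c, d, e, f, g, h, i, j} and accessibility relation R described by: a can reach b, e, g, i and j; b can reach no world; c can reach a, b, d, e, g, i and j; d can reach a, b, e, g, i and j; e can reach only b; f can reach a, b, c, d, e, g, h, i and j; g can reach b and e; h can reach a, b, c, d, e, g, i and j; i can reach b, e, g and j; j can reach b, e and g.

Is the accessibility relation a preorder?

Reflexive: no — a is not related to itself.
Transitive: yes — every two-step R-path is closed by a direct edge.
So R is not a preorder.

No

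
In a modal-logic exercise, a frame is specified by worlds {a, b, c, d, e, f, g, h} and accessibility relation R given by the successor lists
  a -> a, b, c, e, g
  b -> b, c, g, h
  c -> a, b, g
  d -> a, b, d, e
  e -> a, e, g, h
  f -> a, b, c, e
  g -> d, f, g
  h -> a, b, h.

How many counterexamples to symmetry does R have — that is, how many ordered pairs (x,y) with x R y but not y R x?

Enumerating: (a,b), (a,g), (b,g), (c,g), (d,a), (d,b), (d,e), (e,g), (e,h), (f,a), (f,b), (f,c), (f,e), (g,d), (g,f), (h,a).

16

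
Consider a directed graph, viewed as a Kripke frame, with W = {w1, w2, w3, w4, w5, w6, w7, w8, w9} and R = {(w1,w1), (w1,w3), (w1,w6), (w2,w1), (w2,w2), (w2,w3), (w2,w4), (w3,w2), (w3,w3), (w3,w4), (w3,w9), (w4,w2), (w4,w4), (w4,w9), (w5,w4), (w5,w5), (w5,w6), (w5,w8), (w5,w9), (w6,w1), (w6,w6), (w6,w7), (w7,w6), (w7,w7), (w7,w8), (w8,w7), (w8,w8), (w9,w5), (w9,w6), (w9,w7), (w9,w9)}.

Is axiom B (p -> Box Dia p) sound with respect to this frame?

By correspondence theory, B is valid on a frame iff R is symmetric.
Symmetric: no — w1 R w3 but not w3 R w1.

No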